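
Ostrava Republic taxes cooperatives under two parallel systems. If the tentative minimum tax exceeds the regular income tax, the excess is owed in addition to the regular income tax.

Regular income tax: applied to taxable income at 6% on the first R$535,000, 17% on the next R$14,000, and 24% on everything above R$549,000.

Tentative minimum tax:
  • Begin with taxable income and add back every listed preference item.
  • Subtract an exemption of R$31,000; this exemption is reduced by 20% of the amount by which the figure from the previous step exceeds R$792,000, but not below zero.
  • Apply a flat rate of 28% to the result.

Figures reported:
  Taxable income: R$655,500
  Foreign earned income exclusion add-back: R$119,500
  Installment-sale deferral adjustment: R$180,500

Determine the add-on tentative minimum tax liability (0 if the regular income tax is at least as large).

Tentative minimum tax:
  Adjusted income: R$655,500 + R$119,500 + R$180,500 = R$955,500
  Exemption: 20% × (R$955,500 − R$792,000) = R$32,700 ≥ R$31,000, so the exemption is fully phased out
  Base: R$955,500 − R$0 = R$955,500
  R$955,500 × 28% = R$267,540

Regular income tax:
  R$535,000 × 6% = R$32,100
  R$14,000 × 17% = R$2,380
  R$106,500 × 24% = R$25,560
  → R$60,040

Excess of tentative minimum tax over regular income tax: R$267,540 − R$60,040 = R$207,500.

R$207,500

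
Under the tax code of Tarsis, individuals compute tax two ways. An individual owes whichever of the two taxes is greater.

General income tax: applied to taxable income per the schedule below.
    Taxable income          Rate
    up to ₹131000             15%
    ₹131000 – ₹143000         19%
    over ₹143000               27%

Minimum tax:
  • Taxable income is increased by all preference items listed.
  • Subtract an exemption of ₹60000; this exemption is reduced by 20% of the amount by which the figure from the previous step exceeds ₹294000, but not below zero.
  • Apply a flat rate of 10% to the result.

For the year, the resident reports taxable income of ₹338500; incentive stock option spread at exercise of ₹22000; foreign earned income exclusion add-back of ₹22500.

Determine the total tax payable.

General income tax:
  ₹131000 × 15% = ₹19650
  ₹12000 × 19% = ₹2280
  ₹195500 × 27% = ₹52785
  → ₹74715

Minimum tax:
  Adjusted income: ₹338500 + ₹22000 + ₹22500 = ₹383000
  Exemption: ₹60000 − 20% × (₹383000 − ₹294000) = ₹60000 − ₹17800 = ₹42200
  Base: ₹383000 − ₹42200 = ₹340800
  ₹340800 × 10% = ₹34080

₹74715 > ₹34080, so the general income tax governs.

₹74715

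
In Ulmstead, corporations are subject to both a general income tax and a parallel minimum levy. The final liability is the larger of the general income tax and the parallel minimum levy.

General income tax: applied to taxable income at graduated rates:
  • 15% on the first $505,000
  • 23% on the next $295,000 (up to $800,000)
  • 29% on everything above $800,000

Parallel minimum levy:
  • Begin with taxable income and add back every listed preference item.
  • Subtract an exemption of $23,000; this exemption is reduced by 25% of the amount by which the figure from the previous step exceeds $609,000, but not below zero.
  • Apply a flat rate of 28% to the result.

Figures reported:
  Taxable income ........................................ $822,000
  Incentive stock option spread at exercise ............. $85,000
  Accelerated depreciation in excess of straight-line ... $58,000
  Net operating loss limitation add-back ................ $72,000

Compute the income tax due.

Parallel minimum levy:
  Adjusted income: $822,000 + $85,000 + $58,000 + $72,000 = $1,037,000
  Exemption: 25% × ($1,037,000 − $609,000) = $107,000 ≥ $23,000, so the exemption is fully phased out
  Base: $1,037,000 − $0 = $1,037,000
  $1,037,000 × 28% = $290,360

General income tax:
  $505,000 × 15% = $75,750
  $295,000 × 23% = $67,850
  $22,000 × 29% = $6,380
  → $149,980

$290,360 > $149,980, so the parallel minimum levy is the binding amount.

$290,360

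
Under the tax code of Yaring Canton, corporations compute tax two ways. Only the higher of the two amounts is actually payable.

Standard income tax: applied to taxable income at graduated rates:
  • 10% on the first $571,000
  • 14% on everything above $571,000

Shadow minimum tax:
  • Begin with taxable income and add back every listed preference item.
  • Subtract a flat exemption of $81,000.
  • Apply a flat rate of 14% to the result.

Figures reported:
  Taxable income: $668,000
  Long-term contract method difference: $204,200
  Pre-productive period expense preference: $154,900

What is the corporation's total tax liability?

Shadow minimum tax:
  Adjusted income: $668,000 + $204,200 + $154,900 = $1,027,100
  Less exemption $81,000 → base $946,100
  $946,100 × 14% = $132,454

Standard income tax:
  $571,000 × 10% = $57,100
  $97,000 × 14% = $13,580
  → $70,680

$132,454 > $70,680, so the shadow minimum tax is the binding amount.

$132,454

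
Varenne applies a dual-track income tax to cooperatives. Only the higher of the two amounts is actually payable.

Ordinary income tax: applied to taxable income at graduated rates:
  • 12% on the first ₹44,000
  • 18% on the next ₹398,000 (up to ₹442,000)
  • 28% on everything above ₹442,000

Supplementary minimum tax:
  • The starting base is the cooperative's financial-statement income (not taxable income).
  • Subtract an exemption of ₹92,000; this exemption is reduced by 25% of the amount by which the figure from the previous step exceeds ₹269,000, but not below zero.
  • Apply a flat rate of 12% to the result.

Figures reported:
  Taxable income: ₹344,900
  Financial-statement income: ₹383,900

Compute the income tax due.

Ordinary income tax:
  ₹44,000 × 12% = ₹5,280
  ₹300,900 × 18% = ₹54,162
  → ₹59,442

Supplementary minimum tax:
  Base (financial-statement income): ₹383,900
  Exemption: ₹92,000 − 25% × (₹383,900 − ₹269,000) = ₹92,000 − ₹28,725 = ₹63,275
  Base: ₹383,900 − ₹63,275 = ₹320,625
  ₹320,625 × 12% = ₹38,475

₹59,442 > ₹38,475, so the ordinary income tax governs.

₹59,442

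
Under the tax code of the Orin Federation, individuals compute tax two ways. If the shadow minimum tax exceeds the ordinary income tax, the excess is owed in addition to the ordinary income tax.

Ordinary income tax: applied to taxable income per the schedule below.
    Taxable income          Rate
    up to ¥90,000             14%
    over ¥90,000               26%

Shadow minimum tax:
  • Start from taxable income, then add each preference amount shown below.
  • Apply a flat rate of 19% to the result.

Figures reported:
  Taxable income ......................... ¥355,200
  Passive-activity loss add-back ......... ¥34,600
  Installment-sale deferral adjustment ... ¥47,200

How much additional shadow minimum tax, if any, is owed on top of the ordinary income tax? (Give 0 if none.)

Ordinary income tax:
  ¥90,000 × 14% = ¥12,600
  ¥265,200 × 26% = ¥68,952
  → ¥81,552

Shadow minimum tax:
  Adjusted income: ¥355,200 + ¥34,600 + ¥47,200 = ¥437,000
  ¥437,000 × 19% = ¥83,030

Excess of shadow minimum tax over ordinary income tax: ¥83,030 − ¥81,552 = ¥1,478.

¥1,478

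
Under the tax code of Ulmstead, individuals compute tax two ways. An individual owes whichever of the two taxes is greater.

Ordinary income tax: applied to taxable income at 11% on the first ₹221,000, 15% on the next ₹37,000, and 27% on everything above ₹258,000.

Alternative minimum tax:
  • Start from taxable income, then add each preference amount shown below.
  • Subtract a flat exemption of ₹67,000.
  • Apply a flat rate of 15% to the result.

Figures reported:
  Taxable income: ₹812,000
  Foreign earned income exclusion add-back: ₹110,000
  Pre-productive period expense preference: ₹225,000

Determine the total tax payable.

Ordinary income tax:
  ₹221,000 × 11% = ₹24,310
  ₹37,000 × 15% = ₹5,550
  ₹554,000 × 27% = ₹149,580
  → ₹179,440

Alternative minimum tax:
  Adjusted income: ₹812,000 + ₹110,000 + ₹225,000 = ₹1,147,000
  Less exemption ₹67,000 → base ₹1,080,000
  ₹1,080,000 × 15% = ₹162,000

₹179,440 > ₹162,000, so the ordinary income tax governs.

₹179,440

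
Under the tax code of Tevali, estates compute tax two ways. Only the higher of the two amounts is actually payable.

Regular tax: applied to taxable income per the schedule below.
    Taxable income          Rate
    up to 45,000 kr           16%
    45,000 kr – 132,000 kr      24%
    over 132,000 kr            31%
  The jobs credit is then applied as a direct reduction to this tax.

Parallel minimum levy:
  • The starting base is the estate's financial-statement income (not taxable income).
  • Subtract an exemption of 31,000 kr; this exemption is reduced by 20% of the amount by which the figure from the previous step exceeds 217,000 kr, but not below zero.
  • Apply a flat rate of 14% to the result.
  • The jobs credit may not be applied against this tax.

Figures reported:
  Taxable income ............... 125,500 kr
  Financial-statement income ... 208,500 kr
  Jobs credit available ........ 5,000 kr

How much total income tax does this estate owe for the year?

24,850 kr

Regular tax:
  45,000 kr × 16% = 7,200 kr
  80,500 kr × 24% = 19,320 kr
  → 26,520 kr
  Less jobs credit 5,000 kr → 21,520 kr

Parallel minimum levy:
  Base (financial-statement income): 208,500 kr
  Exemption: 208,500 kr ≤ 217,000 kr, so full 31,000 kr applies
  Base: 208,500 kr − 31,000 kr = 177,500 kr
  177,500 kr × 14% = 24,850 kr

24,850 kr > 21,520 kr, so the parallel minimum levy is the binding amount.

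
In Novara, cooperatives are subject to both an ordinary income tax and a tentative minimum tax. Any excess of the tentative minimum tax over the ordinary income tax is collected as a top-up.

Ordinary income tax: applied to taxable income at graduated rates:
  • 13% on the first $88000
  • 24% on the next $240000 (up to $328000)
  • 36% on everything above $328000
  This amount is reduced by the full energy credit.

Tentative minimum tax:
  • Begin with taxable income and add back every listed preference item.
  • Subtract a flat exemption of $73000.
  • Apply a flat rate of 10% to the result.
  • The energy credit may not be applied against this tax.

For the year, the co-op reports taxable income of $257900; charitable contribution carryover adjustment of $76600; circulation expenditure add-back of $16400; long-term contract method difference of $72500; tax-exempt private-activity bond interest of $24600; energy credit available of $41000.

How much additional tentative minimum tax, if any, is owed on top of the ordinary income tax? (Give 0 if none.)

Tentative minimum tax:
  Adjusted income: $257900 + $76600 + $16400 + $72500 + $24600 = $448000
  Less exemption $73000 → base $375000
  $375000 × 10% = $37500

Ordinary income tax:
  $88000 × 13% = $11440
  $169900 × 24% = $40776
  → $52216
  Less energy credit $41000 → $11216

Excess of tentative minimum tax over ordinary income tax: $37500 − $11216 = $26284.

$26284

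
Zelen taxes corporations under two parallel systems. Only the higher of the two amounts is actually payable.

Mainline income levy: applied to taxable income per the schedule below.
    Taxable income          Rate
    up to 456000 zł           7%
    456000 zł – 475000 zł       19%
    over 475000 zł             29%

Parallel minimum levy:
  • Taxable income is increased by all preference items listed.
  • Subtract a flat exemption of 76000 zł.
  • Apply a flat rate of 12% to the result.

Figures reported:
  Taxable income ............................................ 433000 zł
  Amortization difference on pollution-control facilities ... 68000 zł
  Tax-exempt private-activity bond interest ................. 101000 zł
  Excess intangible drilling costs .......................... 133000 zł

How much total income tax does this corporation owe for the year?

79080 zł

Mainline income levy:
  433000 zł × 7% = 30310 zł

Parallel minimum levy:
  Adjusted income: 433000 zł + 68000 zł + 101000 zł + 133000 zł = 735000 zł
  Less exemption 76000 zł → base 659000 zł
  659000 zł × 12% = 79080 zł

79080 zł > 30310 zł, so the parallel minimum levy is the binding amount.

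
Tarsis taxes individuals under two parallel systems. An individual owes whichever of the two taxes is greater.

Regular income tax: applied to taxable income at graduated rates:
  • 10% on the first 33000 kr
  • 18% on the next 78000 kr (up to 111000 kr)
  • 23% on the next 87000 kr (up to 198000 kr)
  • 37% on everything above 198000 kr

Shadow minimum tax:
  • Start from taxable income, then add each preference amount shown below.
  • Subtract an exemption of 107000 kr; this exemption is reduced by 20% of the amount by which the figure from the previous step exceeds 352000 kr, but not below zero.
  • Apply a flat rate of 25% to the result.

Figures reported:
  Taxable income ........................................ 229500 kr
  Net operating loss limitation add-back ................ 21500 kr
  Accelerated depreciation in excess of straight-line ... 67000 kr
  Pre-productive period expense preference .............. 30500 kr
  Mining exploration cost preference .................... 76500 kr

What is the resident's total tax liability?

Regular income tax:
  33000 kr × 10% = 3300 kr
  78000 kr × 18% = 14040 kr
  87000 kr × 23% = 20010 kr
  31500 kr × 37% = 11655 kr
  → 49005 kr

Shadow minimum tax:
  Adjusted income: 229500 kr + 21500 kr + 67000 kr + 30500 kr + 76500 kr = 425000 kr
  Exemption: 107000 kr − 20% × (425000 kr − 352000 kr) = 107000 kr − 14600 kr = 92400 kr
  Base: 425000 kr − 92400 kr = 332600 kr
  332600 kr × 25% = 83150 kr

83150 kr > 49005 kr, so the shadow minimum tax is the binding amount.

83150 kr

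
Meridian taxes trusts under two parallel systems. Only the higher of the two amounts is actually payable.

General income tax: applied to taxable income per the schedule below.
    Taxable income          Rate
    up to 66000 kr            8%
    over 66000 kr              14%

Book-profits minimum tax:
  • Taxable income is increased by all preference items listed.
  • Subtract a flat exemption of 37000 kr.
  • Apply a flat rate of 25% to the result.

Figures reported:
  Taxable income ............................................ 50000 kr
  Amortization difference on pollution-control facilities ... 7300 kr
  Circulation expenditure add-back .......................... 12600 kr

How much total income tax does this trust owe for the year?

8225 kr

General income tax:
  50000 kr × 8% = 4000 kr

Book-profits minimum tax:
  Adjusted income: 50000 kr + 7300 kr + 12600 kr = 69900 kr
  Less exemption 37000 kr → base 32900 kr
  32900 kr × 25% = 8225 kr

8225 kr > 4000 kr, so the book-profits minimum tax is the binding amount.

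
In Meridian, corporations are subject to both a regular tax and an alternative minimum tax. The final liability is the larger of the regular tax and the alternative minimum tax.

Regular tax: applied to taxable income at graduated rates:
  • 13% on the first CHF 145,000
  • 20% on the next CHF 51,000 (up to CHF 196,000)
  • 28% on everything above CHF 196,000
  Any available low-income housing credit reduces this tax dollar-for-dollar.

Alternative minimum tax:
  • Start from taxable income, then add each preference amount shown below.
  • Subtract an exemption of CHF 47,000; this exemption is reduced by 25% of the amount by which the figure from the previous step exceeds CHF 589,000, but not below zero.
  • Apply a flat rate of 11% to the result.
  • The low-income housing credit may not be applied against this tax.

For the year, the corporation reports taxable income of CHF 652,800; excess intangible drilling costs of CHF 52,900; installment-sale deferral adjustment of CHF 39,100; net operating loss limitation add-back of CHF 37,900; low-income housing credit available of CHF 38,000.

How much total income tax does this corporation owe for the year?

CHF 118,954

Regular tax:
  CHF 145,000 × 13% = CHF 18,850
  CHF 51,000 × 20% = CHF 10,200
  CHF 456,800 × 28% = CHF 127,904
  → CHF 156,954
  Less low-income housing credit CHF 38,000 → CHF 118,954

Alternative minimum tax:
  Adjusted income: CHF 652,800 + CHF 52,900 + CHF 39,100 + CHF 37,900 = CHF 782,700
  Exemption: 25% × (CHF 782,700 − CHF 589,000) = CHF 48,425 ≥ CHF 47,000, so the exemption is fully phased out
  Base: CHF 782,700 − CHF 0 = CHF 782,700
  CHF 782,700 × 11% = CHF 86,097

CHF 118,954 > CHF 86,097, so the regular tax governs.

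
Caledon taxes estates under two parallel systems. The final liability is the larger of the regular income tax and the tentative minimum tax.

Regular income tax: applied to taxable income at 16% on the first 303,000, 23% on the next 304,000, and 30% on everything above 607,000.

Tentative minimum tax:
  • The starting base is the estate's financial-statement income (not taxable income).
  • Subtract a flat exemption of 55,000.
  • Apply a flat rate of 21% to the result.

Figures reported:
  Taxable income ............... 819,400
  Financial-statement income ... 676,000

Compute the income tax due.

Tentative minimum tax:
  Base (financial-statement income): 676,000
  Less exemption 55,000 → base 621,000
  621,000 × 21% = 130,410

Regular income tax:
  303,000 × 16% = 48,480
  304,000 × 23% = 69,920
  212,400 × 30% = 63,720
  → 182,120

182,120 > 130,410, so the regular income tax governs.

182,120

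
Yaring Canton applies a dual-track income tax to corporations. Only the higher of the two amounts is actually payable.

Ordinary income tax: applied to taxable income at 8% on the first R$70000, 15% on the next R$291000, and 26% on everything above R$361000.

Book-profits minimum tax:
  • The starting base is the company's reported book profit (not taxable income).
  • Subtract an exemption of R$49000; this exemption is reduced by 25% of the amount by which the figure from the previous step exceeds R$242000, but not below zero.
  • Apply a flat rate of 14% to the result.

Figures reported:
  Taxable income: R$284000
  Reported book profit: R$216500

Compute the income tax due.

R$37700

Ordinary income tax:
  R$70000 × 8% = R$5600
  R$214000 × 15% = R$32100
  → R$37700

Book-profits minimum tax:
  Base (reported book profit): R$216500
  Exemption: R$216500 ≤ R$242000, so full R$49000 applies
  Base: R$216500 − R$49000 = R$167500
  R$167500 × 14% = R$23450

R$37700 > R$23450, so the ordinary income tax governs.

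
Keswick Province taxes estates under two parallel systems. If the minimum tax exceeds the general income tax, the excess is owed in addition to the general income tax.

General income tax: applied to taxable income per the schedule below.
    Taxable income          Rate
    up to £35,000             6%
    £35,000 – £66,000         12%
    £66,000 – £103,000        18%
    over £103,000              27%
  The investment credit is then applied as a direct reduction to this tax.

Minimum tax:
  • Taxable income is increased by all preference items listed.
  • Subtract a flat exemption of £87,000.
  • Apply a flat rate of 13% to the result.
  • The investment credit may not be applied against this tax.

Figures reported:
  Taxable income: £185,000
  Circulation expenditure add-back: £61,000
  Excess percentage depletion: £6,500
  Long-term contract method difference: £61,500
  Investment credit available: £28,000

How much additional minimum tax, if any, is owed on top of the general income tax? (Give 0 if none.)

General income tax:
  £35,000 × 6% = £2,100
  £31,000 × 12% = £3,720
  £37,000 × 18% = £6,660
  £82,000 × 27% = £22,140
  → £34,620
  Less investment credit £28,000 → £6,620

Minimum tax:
  Adjusted income: £185,000 + £61,000 + £6,500 + £61,500 = £314,000
  Less exemption £87,000 → base £227,000
  £227,000 × 13% = £29,510

Excess of minimum tax over general income tax: £29,510 − £6,620 = £22,890.

£22,890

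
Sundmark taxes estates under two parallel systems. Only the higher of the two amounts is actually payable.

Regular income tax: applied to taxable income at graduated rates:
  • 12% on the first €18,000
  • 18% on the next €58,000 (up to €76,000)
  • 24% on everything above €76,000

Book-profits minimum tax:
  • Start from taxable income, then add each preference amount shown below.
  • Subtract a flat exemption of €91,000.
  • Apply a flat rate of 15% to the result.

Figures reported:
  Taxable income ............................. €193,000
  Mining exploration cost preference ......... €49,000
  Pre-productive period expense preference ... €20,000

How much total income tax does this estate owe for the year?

€40,680

Book-profits minimum tax:
  Adjusted income: €193,000 + €49,000 + €20,000 = €262,000
  Less exemption €91,000 → base €171,000
  €171,000 × 15% = €25,650

Regular income tax:
  €18,000 × 12% = €2,160
  €58,000 × 18% = €10,440
  €117,000 × 24% = €28,080
  → €40,680

€40,680 > €25,650, so the regular income tax governs.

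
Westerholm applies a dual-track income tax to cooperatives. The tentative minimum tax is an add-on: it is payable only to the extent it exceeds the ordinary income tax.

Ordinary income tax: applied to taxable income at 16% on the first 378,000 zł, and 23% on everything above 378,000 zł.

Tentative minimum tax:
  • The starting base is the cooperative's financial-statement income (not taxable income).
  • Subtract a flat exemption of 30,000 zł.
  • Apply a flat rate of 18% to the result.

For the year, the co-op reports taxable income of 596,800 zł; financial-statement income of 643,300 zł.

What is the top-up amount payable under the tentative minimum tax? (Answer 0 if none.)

0 zł

Ordinary income tax:
  378,000 zł × 16% = 60,480 zł
  218,800 zł × 23% = 50,324 zł
  → 110,804 zł

Tentative minimum tax:
  Base (financial-statement income): 643,300 zł
  Less exemption 30,000 zł → base 613,300 zł
  613,300 zł × 18% = 110,394 zł

110,394 zł ≤ 110,804 zł, so no add-on is due.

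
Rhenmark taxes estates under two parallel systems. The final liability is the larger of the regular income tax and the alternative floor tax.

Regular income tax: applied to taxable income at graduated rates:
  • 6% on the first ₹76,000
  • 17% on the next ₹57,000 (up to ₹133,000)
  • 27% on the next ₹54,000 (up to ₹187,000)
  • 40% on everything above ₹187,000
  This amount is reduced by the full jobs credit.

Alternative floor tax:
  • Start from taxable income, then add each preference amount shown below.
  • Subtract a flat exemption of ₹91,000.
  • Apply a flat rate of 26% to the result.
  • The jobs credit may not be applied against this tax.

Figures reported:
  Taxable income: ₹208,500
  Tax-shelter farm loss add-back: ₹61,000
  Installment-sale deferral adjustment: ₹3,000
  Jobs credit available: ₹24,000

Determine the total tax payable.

Regular income tax:
  ₹76,000 × 6% = ₹4,560
  ₹57,000 × 17% = ₹9,690
  ₹54,000 × 27% = ₹14,580
  ₹21,500 × 40% = ₹8,600
  → ₹37,430
  Less jobs credit ₹24,000 → ₹13,430

Alternative floor tax:
  Adjusted income: ₹208,500 + ₹61,000 + ₹3,000 = ₹272,500
  Less exemption ₹91,000 → base ₹181,500
  ₹181,500 × 26% = ₹47,190

₹47,190 > ₹13,430, so the alternative floor tax is the binding amount.

₹47,190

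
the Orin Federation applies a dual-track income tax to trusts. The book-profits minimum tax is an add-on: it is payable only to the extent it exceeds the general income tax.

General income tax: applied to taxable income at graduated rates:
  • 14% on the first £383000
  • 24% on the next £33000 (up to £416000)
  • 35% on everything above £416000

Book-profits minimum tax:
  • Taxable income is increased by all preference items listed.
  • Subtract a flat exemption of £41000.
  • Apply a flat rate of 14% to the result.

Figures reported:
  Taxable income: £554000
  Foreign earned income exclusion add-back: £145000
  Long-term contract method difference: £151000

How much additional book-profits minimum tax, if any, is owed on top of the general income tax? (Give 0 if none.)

Book-profits minimum tax:
  Adjusted income: £554000 + £145000 + £151000 = £850000
  Less exemption £41000 → base £809000
  £809000 × 14% = £113260

General income tax:
  £383000 × 14% = £53620
  £33000 × 24% = £7920
  £138000 × 35% = £48300
  → £109840

Excess of book-profits minimum tax over general income tax: £113260 − £109840 = £3420.

£3420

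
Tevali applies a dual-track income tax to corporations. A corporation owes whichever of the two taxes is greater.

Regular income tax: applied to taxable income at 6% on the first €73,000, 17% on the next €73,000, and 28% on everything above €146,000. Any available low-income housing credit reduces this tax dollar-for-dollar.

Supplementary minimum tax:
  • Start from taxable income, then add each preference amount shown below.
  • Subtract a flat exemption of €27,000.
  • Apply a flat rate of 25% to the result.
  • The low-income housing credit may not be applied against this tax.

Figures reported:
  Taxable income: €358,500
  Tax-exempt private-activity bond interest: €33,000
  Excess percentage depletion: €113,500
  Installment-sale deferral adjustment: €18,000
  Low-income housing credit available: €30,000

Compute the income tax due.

Supplementary minimum tax:
  Adjusted income: €358,500 + €33,000 + €113,500 + €18,000 = €523,000
  Less exemption €27,000 → base €496,000
  €496,000 × 25% = €124,000

Regular income tax:
  €73,000 × 6% = €4,380
  €73,000 × 17% = €12,410
  €212,500 × 28% = €59,500
  → €76,290
  Less low-income housing credit €30,000 → €46,290

€124,000 > €46,290, so the supplementary minimum tax is the binding amount.

€124,000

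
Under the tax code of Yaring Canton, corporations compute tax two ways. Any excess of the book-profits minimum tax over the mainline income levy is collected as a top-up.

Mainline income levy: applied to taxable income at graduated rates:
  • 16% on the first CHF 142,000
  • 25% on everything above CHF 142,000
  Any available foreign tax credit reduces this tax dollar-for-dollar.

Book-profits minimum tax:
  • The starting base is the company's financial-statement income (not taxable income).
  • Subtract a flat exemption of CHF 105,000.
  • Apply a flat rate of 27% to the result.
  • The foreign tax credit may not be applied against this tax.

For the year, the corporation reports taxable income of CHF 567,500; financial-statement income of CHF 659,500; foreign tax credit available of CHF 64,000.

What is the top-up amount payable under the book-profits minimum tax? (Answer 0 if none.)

Book-profits minimum tax:
  Base (financial-statement income): CHF 659,500
  Less exemption CHF 105,000 → base CHF 554,500
  CHF 554,500 × 27% = CHF 149,715

Mainline income levy:
  CHF 142,000 × 16% = CHF 22,720
  CHF 425,500 × 25% = CHF 106,375
  → CHF 129,095
  Less foreign tax credit CHF 64,000 → CHF 65,095

Excess of book-profits minimum tax over mainline income levy: CHF 149,715 − CHF 65,095 = CHF 84,620.

CHF 84,620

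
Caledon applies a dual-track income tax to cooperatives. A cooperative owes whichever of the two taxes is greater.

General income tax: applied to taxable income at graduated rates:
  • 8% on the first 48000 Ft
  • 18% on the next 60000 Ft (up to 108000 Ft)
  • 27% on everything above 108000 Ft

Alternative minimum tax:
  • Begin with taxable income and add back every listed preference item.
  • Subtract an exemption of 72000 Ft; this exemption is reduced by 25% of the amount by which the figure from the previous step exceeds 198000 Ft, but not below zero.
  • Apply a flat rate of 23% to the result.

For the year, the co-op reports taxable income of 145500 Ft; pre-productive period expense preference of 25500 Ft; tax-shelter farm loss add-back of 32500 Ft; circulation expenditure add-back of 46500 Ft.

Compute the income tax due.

General income tax:
  48000 Ft × 8% = 3840 Ft
  60000 Ft × 18% = 10800 Ft
  37500 Ft × 27% = 10125 Ft
  → 24765 Ft

Alternative minimum tax:
  Adjusted income: 145500 Ft + 25500 Ft + 32500 Ft + 46500 Ft = 250000 Ft
  Exemption: 72000 Ft − 25% × (250000 Ft − 198000 Ft) = 72000 Ft − 13000 Ft = 59000 Ft
  Base: 250000 Ft − 59000 Ft = 191000 Ft
  191000 Ft × 23% = 43930 Ft

43930 Ft > 24765 Ft, so the alternative minimum tax is the binding amount.

43930 Ft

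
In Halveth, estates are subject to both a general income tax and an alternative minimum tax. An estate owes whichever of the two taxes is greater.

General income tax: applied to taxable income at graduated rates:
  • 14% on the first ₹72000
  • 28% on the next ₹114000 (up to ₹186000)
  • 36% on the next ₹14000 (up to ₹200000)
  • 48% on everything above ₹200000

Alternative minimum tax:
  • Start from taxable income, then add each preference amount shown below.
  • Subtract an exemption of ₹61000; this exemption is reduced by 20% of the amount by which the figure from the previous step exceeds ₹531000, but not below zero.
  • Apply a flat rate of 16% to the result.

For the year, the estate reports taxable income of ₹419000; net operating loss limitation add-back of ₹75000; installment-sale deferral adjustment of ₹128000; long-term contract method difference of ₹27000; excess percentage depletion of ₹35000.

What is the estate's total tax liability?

₹152160

General income tax:
  ₹72000 × 14% = ₹10080
  ₹114000 × 28% = ₹31920
  ₹14000 × 36% = ₹5040
  ₹219000 × 48% = ₹105120
  → ₹152160

Alternative minimum tax:
  Adjusted income: ₹419000 + ₹75000 + ₹128000 + ₹27000 + ₹35000 = ₹684000
  Exemption: ₹61000 − 20% × (₹684000 − ₹531000) = ₹61000 − ₹30600 = ₹30400
  Base: ₹684000 − ₹30400 = ₹653600
  ₹653600 × 16% = ₹104576

₹152160 > ₹104576, so the general income tax governs.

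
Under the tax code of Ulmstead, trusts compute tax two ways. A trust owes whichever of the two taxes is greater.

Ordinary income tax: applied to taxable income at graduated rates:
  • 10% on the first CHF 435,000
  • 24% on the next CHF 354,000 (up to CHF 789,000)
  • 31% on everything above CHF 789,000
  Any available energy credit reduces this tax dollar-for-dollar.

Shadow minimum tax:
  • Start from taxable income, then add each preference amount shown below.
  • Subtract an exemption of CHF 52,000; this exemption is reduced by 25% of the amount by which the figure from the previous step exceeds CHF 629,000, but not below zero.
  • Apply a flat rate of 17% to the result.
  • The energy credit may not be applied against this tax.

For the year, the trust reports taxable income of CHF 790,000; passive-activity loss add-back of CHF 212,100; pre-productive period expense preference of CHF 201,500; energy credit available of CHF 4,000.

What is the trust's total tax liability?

Shadow minimum tax:
  Adjusted income: CHF 790,000 + CHF 212,100 + CHF 201,500 = CHF 1,203,600
  Exemption: 25% × (CHF 1,203,600 − CHF 629,000) = CHF 143,650 ≥ CHF 52,000, so the exemption is fully phased out
  Base: CHF 1,203,600 − CHF 0 = CHF 1,203,600
  CHF 1,203,600 × 17% = CHF 204,612

Ordinary income tax:
  CHF 435,000 × 10% = CHF 43,500
  CHF 354,000 × 24% = CHF 84,960
  CHF 1,000 × 31% = CHF 310
  → CHF 128,770
  Less energy credit CHF 4,000 → CHF 124,770

CHF 204,612 > CHF 124,770, so the shadow minimum tax is the binding amount.

CHF 204,612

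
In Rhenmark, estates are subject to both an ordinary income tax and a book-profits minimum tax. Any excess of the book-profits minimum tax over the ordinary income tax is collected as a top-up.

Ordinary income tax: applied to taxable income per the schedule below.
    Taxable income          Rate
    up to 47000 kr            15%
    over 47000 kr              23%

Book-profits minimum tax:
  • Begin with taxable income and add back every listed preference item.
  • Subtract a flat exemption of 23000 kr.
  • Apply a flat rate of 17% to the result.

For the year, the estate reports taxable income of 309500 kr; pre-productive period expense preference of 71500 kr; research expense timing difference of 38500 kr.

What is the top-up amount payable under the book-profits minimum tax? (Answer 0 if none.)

Ordinary income tax:
  47000 kr × 15% = 7050 kr
  262500 kr × 23% = 60375 kr
  → 67425 kr

Book-profits minimum tax:
  Adjusted income: 309500 kr + 71500 kr + 38500 kr = 419500 kr
  Less exemption 23000 kr → base 396500 kr
  396500 kr × 17% = 67405 kr

67405 kr ≤ 67425 kr, so no add-on is due.

0 kr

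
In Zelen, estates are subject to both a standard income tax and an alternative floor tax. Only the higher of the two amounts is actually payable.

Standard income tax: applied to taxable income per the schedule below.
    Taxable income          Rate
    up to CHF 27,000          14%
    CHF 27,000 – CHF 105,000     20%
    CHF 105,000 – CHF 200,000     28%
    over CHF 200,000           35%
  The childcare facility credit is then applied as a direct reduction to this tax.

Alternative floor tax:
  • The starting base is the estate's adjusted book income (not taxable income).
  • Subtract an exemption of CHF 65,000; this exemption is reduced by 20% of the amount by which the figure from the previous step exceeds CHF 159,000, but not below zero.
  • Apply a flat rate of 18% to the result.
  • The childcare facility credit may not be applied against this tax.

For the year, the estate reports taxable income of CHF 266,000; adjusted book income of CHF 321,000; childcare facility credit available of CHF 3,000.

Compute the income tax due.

Alternative floor tax:
  Base (adjusted book income): CHF 321,000
  Exemption: CHF 65,000 − 20% × (CHF 321,000 − CHF 159,000) = CHF 65,000 − CHF 32,400 = CHF 32,600
  Base: CHF 321,000 − CHF 32,600 = CHF 288,400
  CHF 288,400 × 18% = CHF 51,912

Standard income tax:
  CHF 27,000 × 14% = CHF 3,780
  CHF 78,000 × 20% = CHF 15,600
  CHF 95,000 × 28% = CHF 26,600
  CHF 66,000 × 35% = CHF 23,100
  → CHF 69,080
  Less childcare facility credit CHF 3,000 → CHF 66,080

CHF 66,080 > CHF 51,912, so the standard income tax governs.

CHF 66,080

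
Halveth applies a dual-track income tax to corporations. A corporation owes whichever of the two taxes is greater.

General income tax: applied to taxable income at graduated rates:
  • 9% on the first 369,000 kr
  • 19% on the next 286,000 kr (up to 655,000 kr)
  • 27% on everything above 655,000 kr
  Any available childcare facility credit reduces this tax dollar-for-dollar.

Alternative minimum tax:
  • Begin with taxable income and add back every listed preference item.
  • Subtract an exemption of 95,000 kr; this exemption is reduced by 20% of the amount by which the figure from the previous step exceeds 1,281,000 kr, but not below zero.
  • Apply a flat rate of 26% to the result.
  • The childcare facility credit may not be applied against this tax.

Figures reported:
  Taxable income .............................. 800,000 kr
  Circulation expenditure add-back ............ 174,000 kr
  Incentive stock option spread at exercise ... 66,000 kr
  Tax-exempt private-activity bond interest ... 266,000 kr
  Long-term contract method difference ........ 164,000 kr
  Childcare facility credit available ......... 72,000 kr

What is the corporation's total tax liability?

General income tax:
  369,000 kr × 9% = 33,210 kr
  286,000 kr × 19% = 54,340 kr
  145,000 kr × 27% = 39,150 kr
  → 126,700 kr
  Less childcare facility credit 72,000 kr → 54,700 kr

Alternative minimum tax:
  Adjusted income: 800,000 kr + 174,000 kr + 66,000 kr + 266,000 kr + 164,000 kr = 1,470,000 kr
  Exemption: 95,000 kr − 20% × (1,470,000 kr − 1,281,000 kr) = 95,000 kr − 37,800 kr = 57,200 kr
  Base: 1,470,000 kr − 57,200 kr = 1,412,800 kr
  1,412,800 kr × 26% = 367,328 kr

367,328 kr > 54,700 kr, so the alternative minimum tax is the binding amount.

367,328 kr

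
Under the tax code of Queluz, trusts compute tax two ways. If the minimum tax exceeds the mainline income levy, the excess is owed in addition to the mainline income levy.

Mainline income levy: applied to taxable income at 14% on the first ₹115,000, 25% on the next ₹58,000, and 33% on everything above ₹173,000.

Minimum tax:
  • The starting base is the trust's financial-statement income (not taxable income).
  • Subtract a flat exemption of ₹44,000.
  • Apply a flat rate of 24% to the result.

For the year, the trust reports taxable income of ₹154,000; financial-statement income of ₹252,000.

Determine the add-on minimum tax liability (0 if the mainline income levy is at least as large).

₹24,070

Minimum tax:
  Base (financial-statement income): ₹252,000
  Less exemption ₹44,000 → base ₹208,000
  ₹208,000 × 24% = ₹49,920

Mainline income levy:
  ₹115,000 × 14% = ₹16,100
  ₹39,000 × 25% = ₹9,750
  → ₹25,850

Excess of minimum tax over mainline income levy: ₹49,920 − ₹25,850 = ₹24,070.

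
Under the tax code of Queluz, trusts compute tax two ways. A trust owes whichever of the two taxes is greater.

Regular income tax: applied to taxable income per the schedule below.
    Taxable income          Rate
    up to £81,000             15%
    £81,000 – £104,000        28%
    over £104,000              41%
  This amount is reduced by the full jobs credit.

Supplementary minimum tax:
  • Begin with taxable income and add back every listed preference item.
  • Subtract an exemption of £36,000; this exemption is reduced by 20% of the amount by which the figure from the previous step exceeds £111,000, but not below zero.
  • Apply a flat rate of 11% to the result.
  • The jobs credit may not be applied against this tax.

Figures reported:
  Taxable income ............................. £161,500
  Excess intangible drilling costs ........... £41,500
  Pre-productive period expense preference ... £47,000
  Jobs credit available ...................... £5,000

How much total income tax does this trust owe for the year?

£37,165

Regular income tax:
  £81,000 × 15% = £12,150
  £23,000 × 28% = £6,440
  £57,500 × 41% = £23,575
  → £42,165
  Less jobs credit £5,000 → £37,165

Supplementary minimum tax:
  Adjusted income: £161,500 + £41,500 + £47,000 = £250,000
  Exemption: £36,000 − 20% × (£250,000 − £111,000) = £36,000 − £27,800 = £8,200
  Base: £250,000 − £8,200 = £241,800
  £241,800 × 11% = £26,598

£37,165 > £26,598, so the regular income tax governs.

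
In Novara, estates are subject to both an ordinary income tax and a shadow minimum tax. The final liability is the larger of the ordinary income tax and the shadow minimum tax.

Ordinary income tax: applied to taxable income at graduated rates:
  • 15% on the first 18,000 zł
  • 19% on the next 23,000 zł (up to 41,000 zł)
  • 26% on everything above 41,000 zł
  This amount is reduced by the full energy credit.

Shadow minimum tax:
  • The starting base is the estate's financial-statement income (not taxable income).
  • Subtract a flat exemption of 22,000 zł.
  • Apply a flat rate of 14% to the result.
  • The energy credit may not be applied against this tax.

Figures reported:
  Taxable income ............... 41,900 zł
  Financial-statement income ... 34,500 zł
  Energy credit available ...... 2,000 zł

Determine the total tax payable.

5,304 zł

Ordinary income tax:
  18,000 zł × 15% = 2,700 zł
  23,000 zł × 19% = 4,370 zł
  900 zł × 26% = 234 zł
  → 7,304 zł
  Less energy credit 2,000 zł → 5,304 zł

Shadow minimum tax:
  Base (financial-statement income): 34,500 zł
  Less exemption 22,000 zł → base 12,500 zł
  12,500 zł × 14% = 1,750 zł

5,304 zł > 1,750 zł, so the ordinary income tax governs.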